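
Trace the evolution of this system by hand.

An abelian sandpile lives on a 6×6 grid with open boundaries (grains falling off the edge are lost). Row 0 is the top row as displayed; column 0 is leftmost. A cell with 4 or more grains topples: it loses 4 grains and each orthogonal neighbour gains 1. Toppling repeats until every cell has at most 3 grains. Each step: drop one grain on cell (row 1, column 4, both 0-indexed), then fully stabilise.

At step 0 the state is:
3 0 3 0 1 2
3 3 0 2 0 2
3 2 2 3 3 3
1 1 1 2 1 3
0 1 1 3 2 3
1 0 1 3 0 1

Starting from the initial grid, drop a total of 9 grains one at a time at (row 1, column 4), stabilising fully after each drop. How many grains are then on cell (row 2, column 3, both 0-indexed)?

3

[0] 3 0 3 0 1 2
3 3 0 2 0 2
3 2 2 3 3 3
1 1 1 2 1 3
0 1 1 3 2 3
1 0 1 3 0 1
[1] 3 0 3 0 1 2
3 3 0 2 1 2
3 2 2 3 3 3
1 1 1 2 1 3
0 1 1 3 2 3
1 0 1 3 0 1
[2] 3 0 3 0 1 2
3 3 0 2 2 2
3 2 2 3 3 3
1 1 1 2 1 3
0 1 1 3 2 3
1 0 1 3 0 1
[3] 3 0 3 0 1 2
3 3 0 2 3 2
3 2 2 3 3 3
1 1 1 2 1 3
0 1 1 3 2 3
1 0 1 3 0 1
[4] 3 0 3 1 2 3
3 3 1 0 3 0
3 2 3 1 2 2
1 1 1 3 3 1
0 1 1 3 3 0
1 0 1 3 0 2
[5] 3 0 3 1 3 3
3 3 1 1 0 1
3 2 3 1 3 2
1 1 1 3 3 1
0 1 1 3 3 0
1 0 1 3 0 2
[6] 3 0 3 1 3 3
3 3 1 1 1 1
3 2 3 1 3 2
1 1 1 3 3 1
0 1 1 3 3 0
1 0 1 3 0 2
[7] 3 0 3 1 3 3
3 3 1 1 2 1
3 2 3 1 3 2
1 1 1 3 3 1
0 1 1 3 3 0
1 0 1 3 0 2
[8] 3 0 3 1 3 3
3 3 1 1 3 1
3 2 3 1 3 2
1 1 1 3 3 1
0 1 1 3 3 0
1 0 1 3 0 2
[9] 3 0 3 2 1 0
3 3 1 2 2 3
3 2 3 3 1 3
1 1 2 1 2 2
0 1 2 2 1 1
1 0 2 0 2 2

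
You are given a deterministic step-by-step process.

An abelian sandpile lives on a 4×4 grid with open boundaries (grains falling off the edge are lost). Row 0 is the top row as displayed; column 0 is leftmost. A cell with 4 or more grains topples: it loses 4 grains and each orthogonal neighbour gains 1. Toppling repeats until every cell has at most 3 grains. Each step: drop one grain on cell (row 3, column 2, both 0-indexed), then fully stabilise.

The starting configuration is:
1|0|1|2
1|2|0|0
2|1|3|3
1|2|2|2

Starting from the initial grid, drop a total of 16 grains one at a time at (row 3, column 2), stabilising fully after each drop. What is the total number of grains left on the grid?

gen 0: 1|0|1|2
1|2|0|0
2|1|3|3
1|2|2|2
gen 1: 1|0|1|2
1|2|0|0
2|1|3|3
1|2|3|2
gen 2: 1|0|1|2
1|2|1|1
2|2|1|1
1|3|2|0
gen 3: 1|0|1|2
1|2|1|1
2|2|1|1
1|3|3|0
gen 4: 1|0|1|2
1|2|1|1
2|3|2|1
2|0|1|1
gen 5: 1|0|1|2
1|2|1|1
2|3|2|1
2|0|2|1
gen 6: 1|0|1|2
1|2|1|1
2|3|2|1
2|0|3|1
gen 7: 1|0|1|2
1|2|1|1
2|3|3|1
2|1|0|2
gen 8: 1|0|1|2
1|2|1|1
2|3|3|1
2|1|1|2
gen 9: 1|0|1|2
1|2|1|1
2|3|3|1
2|1|2|2
gen 10: 1|0|1|2
1|2|1|1
2|3|3|1
2|1|3|2
gen 11: 1|0|1|2
1|3|2|1
3|0|1|2
2|3|1|3
gen 12: 1|0|1|2
1|3|2|1
3|0|1|2
2|3|2|3
gen 13: 1|0|1|2
1|3|2|1
3|0|1|2
2|3|3|3
gen 14: 1|0|1|2
1|3|2|1
3|1|2|3
3|0|2|0
gen 15: 1|0|1|2
1|3|2|1
3|1|2|3
3|0|3|0
gen 16: 1|0|1|2
1|3|2|1
3|1|3|3
3|1|0|1

26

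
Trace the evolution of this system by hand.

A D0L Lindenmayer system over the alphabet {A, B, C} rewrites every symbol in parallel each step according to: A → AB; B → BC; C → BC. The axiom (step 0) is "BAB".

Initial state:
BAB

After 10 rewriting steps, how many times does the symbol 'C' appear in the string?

1535

[0] BAB
[1] BCABBC
[2] BCBCABBCBCBC
[3] BCBCBCBCABBCBCBCBCBCBCBC
[4] BCBCBCBCBCBCBCBCABBCBCBCBCBCBCBCBCBCBCBCBCBCBCBC
[5] BCBCBCBCBCBCBCBCBCBCBCBCBCBCBCBCABBCBCBCBCBCBCBCBCBCBCBCBCBCBCBCBCBCBCBCBCBCBCBCBCBCBCBCBCBCBCBC
[6] BCBCBCBCBCBCBCBCBCBCBCBCBCBCBCBCBCBCBCBCBCBCBCBCBCBCBCBCBC…BCBCBCBCBCBCBCBCBCBCBCBCBCBCBCBCBCBCBCBCBCBCBCBCBCBCBCBCBC  (len 192)
[7] BCBCBCBCBCBCBCBCBCBCBCBCBCBCBCBCBCBCBCBCBCBCBCBCBCBCBCBCBC…BCBCBCBCBCBCBCBCBCBCBCBCBCBCBCBCBCBCBCBCBCBCBCBCBCBCBCBCBC  (len 384)
[8] BCBCBCBCBCBCBCBCBCBCBCBCBCBCBCBCBCBCBCBCBCBCBCBCBCBCBCBCBC…BCBCBCBCBCBCBCBCBCBCBCBCBCBCBCBCBCBCBCBCBCBCBCBCBCBCBCBCBC  (len 768)
[9] BCBCBCBCBCBCBCBCBCBCBCBCBCBCBCBCBCBCBCBCBCBCBCBCBCBCBCBCBC…BCBCBCBCBCBCBCBCBCBCBCBCBCBCBCBCBCBCBCBCBCBCBCBCBCBCBCBCBC  (len 1536)
[10] BCBCBCBCBCBCBCBCBCBCBCBCBCBCBCBCBCBCBCBCBCBCBCBCBCBCBCBCBC…BCBCBCBCBCBCBCBCBCBCBCBCBCBCBCBCBCBCBCBCBCBCBCBCBCBCBCBCBC  (len 3072)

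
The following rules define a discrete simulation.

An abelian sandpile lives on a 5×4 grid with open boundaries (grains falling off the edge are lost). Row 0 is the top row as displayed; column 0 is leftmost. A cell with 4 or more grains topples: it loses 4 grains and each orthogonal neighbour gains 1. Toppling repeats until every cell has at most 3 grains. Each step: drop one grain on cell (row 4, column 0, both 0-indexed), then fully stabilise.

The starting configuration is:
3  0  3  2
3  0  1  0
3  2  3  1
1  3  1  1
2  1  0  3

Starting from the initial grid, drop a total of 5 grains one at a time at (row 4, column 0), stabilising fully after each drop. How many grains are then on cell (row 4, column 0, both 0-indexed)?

3

gen 0: 3  0  3  2
3  0  1  0
3  2  3  1
1  3  1  1
2  1  0  3
gen 1: 3  0  3  2
3  0  1  0
3  2  3  1
1  3  1  1
3  1  0  3
gen 2: 3  0  3  2
3  0  1  0
3  2  3  1
2  3  1  1
0  2  0  3
gen 3: 3  0  3  2
3  0  1  0
3  2  3  1
2  3  1  1
1  2  0  3
gen 4: 3  0  3  2
3  0  1  0
3  2  3  1
2  3  1  1
2  2  0  3
gen 5: 3  0  3  2
3  0  1  0
3  2  3  1
2  3  1  1
3  2  0  3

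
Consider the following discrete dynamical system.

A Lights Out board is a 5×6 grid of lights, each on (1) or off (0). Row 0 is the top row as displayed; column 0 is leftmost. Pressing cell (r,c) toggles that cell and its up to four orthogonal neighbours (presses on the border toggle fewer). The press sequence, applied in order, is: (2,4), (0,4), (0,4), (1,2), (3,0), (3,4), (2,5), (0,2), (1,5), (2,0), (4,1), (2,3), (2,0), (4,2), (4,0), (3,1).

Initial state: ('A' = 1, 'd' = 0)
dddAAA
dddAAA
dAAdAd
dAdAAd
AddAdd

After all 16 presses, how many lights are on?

step 0: dddAAA
dddAAA
dAAdAd
dAdAAd
AddAdd
step 1: dddAAA
dddAdA
dAAAdA
dAdAdd
AddAdd
step 2: dddddd
dddAAA
dAAAdA
dAdAdd
AddAdd
step 3: dddAAA
dddAdA
dAAAdA
dAdAdd
AddAdd
step 4: ddAAAA
dAAddA
dAdAdA
dAdAdd
AddAdd
step 5: ddAAAA
dAAddA
AAdAdA
AddAdd
dddAdd
step 6: ddAAAA
dAAddA
AAdAAA
AdddAA
dddAAd
step 7: ddAAAA
dAAddd
AAdAdd
AdddAd
dddAAd
step 8: dAddAA
dAdddd
AAdAdd
AdddAd
dddAAd
step 9: dAddAd
dAddAA
AAdAdA
AdddAd
dddAAd
step 10: dAddAd
AAddAA
dddAdA
ddddAd
dddAAd
step 11: dAddAd
AAddAA
dddAdA
dAddAd
AAAAAd
step 12: dAddAd
AAdAAA
ddAdAA
dAdAAd
AAAAAd
step 13: dAddAd
dAdAAA
AAAdAA
AAdAAd
AAAAAd
step 14: dAddAd
dAdAAA
AAAdAA
AAAAAd
AdddAd
step 15: dAddAd
dAdAAA
AAAdAA
dAAAAd
dAddAd
step 16: dAddAd
dAdAAA
AdAdAA
AddAAd
ddddAd

14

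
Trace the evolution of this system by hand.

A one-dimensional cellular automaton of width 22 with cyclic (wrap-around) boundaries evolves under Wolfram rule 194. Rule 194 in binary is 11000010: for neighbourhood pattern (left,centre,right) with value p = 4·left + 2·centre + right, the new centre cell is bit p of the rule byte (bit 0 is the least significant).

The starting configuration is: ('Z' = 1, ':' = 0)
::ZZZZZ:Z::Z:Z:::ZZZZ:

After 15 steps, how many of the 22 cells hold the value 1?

t=0: ::ZZZZZ:Z::Z:Z:::ZZZZ:
t=1: :Z:ZZZZ:::Z:::::Z:ZZZ:
t=2: Z:::ZZZ::Z:::::Z:::ZZ:
t=3: :::Z:ZZ:Z:::::Z:::Z:Z:
t=4: ::Z:::Z::::::Z:::Z::::
t=5: :Z:::Z::::::Z:::Z:::::
t=6: Z:::Z::::::Z:::Z::::::
t=7: :::Z::::::Z:::Z::::::Z
t=8: ::Z::::::Z:::Z::::::Z:
t=9: :Z::::::Z:::Z::::::Z::
t=10: Z::::::Z:::Z::::::Z:::
t=11: ::::::Z:::Z::::::Z:::Z
t=12: :::::Z:::Z::::::Z:::Z:
t=13: ::::Z:::Z::::::Z:::Z::
t=14: :::Z:::Z::::::Z:::Z:::
t=15: ::Z:::Z::::::Z:::Z::::

4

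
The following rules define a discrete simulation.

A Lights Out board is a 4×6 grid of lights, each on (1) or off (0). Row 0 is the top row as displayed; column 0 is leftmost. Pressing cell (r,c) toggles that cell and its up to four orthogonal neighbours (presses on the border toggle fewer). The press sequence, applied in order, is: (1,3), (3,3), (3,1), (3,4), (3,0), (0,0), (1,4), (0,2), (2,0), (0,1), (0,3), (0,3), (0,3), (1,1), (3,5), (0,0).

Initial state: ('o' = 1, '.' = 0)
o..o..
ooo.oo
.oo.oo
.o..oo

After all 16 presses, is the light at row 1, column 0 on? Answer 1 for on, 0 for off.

1

0) o..o..
ooo.oo
.oo.oo
.o..oo
1) o.....
oo.o.o
.ooooo
.o..oo
2) o.....
oo.o.o
.oo.oo
.ooo.o
3) o.....
oo.o.o
..o.oo
o..o.o
4) o.....
oo.o.o
..o..o
o...o.
5) o.....
oo.o.o
o.o..o
.o..o.
6) .o....
.o.o.o
o.o..o
.o..o.
7) .o..o.
.o..o.
o.o.oo
.o..o.
8) ..ooo.
.oo.o.
o.o.oo
.o..o.
9) ..ooo.
ooo.o.
.oo.oo
oo..o.
10) oo.oo.
o.o.o.
.oo.oo
oo..o.
11) ooo...
o.ooo.
.oo.oo
oo..o.
12) oo.oo.
o.o.o.
.oo.oo
oo..o.
13) ooo...
o.ooo.
.oo.oo
oo..o.
14) o.o...
.o.oo.
..o.oo
oo..o.
15) o.o...
.o.oo.
..o.o.
oo...o
16) .oo...
oo.oo.
..o.o.
oo...o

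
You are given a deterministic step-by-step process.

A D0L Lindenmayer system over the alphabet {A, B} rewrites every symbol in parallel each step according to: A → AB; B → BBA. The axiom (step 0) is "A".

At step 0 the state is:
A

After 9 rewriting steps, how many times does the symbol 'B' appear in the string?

2584

0) A
1) AB
2) ABBBA
3) ABBBABBABBAAB
4) ABBBABBABBAABBBABBAABBBABBAABABBBA
5) ABBBABBABBAABBBABBAABBBABBAABABBBABBABBAABBBABBAABABBBABBABBAABBBABBAABABBBAABBBABBABBAAB
6) ABBBABBABBAABBBABBAABBBABBAABABBBABBABBAABBBABBAABABBBABBA…ABBAABABBBAABBBABBABBAABABBBABBABBAABBBABBAABBBABBAABABBBA  (len 233)
7) ABBBABBABBAABBBABBAABBBABBAABABBBABBABBAABBBABBAABABBBABBA…BBABBABBAABBBABBAABABBBABBABBAABBBABBAABABBBAABBBABBABBAAB  (len 610)
8) ABBBABBABBAABBBABBAABBBABBAABABBBABBABBAABBBABBAABABBBABBA…ABBAABABBBAABBBABBABBAABABBBABBABBAABBBABBAABBBABBAABABBBA  (len 1597)
9) ABBBABBABBAABBBABBAABBBABBAABABBBABBABBAABBBABBAABABBBABBA…BBABBABBAABBBABBAABABBBABBABBAABBBABBAABABBBAABBBABBABBAAB  (len 4181)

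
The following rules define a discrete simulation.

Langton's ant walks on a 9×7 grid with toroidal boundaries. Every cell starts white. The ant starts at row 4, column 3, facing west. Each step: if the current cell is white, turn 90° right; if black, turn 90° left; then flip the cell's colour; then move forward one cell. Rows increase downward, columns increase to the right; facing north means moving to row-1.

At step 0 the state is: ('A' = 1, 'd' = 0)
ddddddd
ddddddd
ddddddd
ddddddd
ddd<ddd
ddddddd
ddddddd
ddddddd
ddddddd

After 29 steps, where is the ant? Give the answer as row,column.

5,5

0) ddddddd
ddddddd
ddddddd
ddddddd
ddd<ddd
ddddddd
ddddddd
ddddddd
ddddddd
1) ddddddd
ddddddd
ddddddd
ddd^ddd
dddAddd
ddddddd
ddddddd
ddddddd
ddddddd
2) ddddddd
ddddddd
ddddddd
dddA>dd
dddAddd
ddddddd
ddddddd
ddddddd
ddddddd
3) ddddddd
ddddddd
ddddddd
dddAAdd
dddAvdd
ddddddd
ddddddd
ddddddd
ddddddd
4) ddddddd
ddddddd
ddddddd
dddAAdd
ddd<Add
ddddddd
ddddddd
ddddddd
ddddddd
5) ddddddd
ddddddd
ddddddd
dddAAdd
ddddAdd
dddvddd
ddddddd
ddddddd
ddddddd
6) ddddddd
ddddddd
ddddddd
dddAAdd
ddddAdd
dd<Addd
ddddddd
ddddddd
ddddddd
7) ddddddd
ddddddd
ddddddd
dddAAdd
dd^dAdd
ddAAddd
ddddddd
ddddddd
ddddddd
8) ddddddd
ddddddd
ddddddd
dddAAdd
ddA>Add
ddAAddd
ddddddd
ddddddd
ddddddd
9) ddddddd
ddddddd
ddddddd
dddAAdd
ddAAAdd
ddAvddd
ddddddd
ddddddd
ddddddd
10) ddddddd
ddddddd
ddddddd
dddAAdd
ddAAAdd
ddAd>dd
ddddddd
ddddddd
ddddddd
11) ddddddd
ddddddd
ddddddd
dddAAdd
ddAAAdd
ddAdAdd
ddddvdd
ddddddd
ddddddd
12) ddddddd
ddddddd
ddddddd
dddAAdd
ddAAAdd
ddAdAdd
ddd<Add
ddddddd
ddddddd
13) ddddddd
ddddddd
ddddddd
dddAAdd
ddAAAdd
ddA^Add
dddAAdd
ddddddd
ddddddd
14) ddddddd
ddddddd
ddddddd
dddAAdd
ddAAAdd
ddAA>dd
dddAAdd
ddddddd
ddddddd
15) ddddddd
ddddddd
ddddddd
dddAAdd
ddAA^dd
ddAAddd
dddAAdd
ddddddd
ddddddd
16) ddddddd
ddddddd
ddddddd
dddAAdd
ddA<ddd
ddAAddd
dddAAdd
ddddddd
ddddddd
17) ddddddd
ddddddd
ddddddd
dddAAdd
ddAdddd
ddAvddd
dddAAdd
ddddddd
ddddddd
18) ddddddd
ddddddd
ddddddd
dddAAdd
ddAdddd
ddAd>dd
dddAAdd
ddddddd
ddddddd
19) ddddddd
ddddddd
ddddddd
dddAAdd
ddAdddd
ddAdAdd
dddAvdd
ddddddd
ddddddd
20) ddddddd
ddddddd
ddddddd
dddAAdd
ddAdddd
ddAdAdd
dddAd>d
ddddddd
ddddddd
21) ddddddd
ddddddd
ddddddd
dddAAdd
ddAdddd
ddAdAdd
dddAdAd
dddddvd
ddddddd
22) ddddddd
ddddddd
ddddddd
dddAAdd
ddAdddd
ddAdAdd
dddAdAd
dddd<Ad
ddddddd
23) ddddddd
ddddddd
ddddddd
dddAAdd
ddAdddd
ddAdAdd
dddA^Ad
ddddAAd
ddddddd
24) ddddddd
ddddddd
ddddddd
dddAAdd
ddAdddd
ddAdAdd
dddAA>d
ddddAAd
ddddddd
25) ddddddd
ddddddd
ddddddd
dddAAdd
ddAdddd
ddAdA^d
dddAAdd
ddddAAd
ddddddd
26) ddddddd
ddddddd
ddddddd
dddAAdd
ddAdddd
ddAdAA>
dddAAdd
ddddAAd
ddddddd
27) ddddddd
ddddddd
ddddddd
dddAAdd
ddAdddd
ddAdAAA
dddAAdv
ddddAAd
ddddddd
28) ddddddd
ddddddd
ddddddd
dddAAdd
ddAdddd
ddAdAAA
dddAA<A
ddddAAd
ddddddd
29) ddddddd
ddddddd
ddddddd
dddAAdd
ddAdddd
ddAdA^A
dddAAAA
ddddAAd
ddddddd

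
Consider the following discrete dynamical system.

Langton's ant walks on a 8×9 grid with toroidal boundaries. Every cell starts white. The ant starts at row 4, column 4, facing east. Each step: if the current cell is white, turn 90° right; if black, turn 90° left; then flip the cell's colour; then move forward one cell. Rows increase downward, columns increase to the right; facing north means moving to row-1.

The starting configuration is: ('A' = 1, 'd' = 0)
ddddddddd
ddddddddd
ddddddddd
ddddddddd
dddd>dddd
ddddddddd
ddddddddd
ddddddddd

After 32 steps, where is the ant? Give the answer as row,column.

gen 0: ddddddddd
ddddddddd
ddddddddd
ddddddddd
dddd>dddd
ddddddddd
ddddddddd
ddddddddd
gen 1: ddddddddd
ddddddddd
ddddddddd
ddddddddd
ddddAdddd
ddddvdddd
ddddddddd
ddddddddd
gen 2: ddddddddd
ddddddddd
ddddddddd
ddddddddd
ddddAdddd
ddd<Adddd
ddddddddd
ddddddddd
gen 3: ddddddddd
ddddddddd
ddddddddd
ddddddddd
ddd^Adddd
dddAAdddd
ddddddddd
ddddddddd
gen 4: ddddddddd
ddddddddd
ddddddddd
ddddddddd
dddA>dddd
dddAAdddd
ddddddddd
ddddddddd
gen 5: ddddddddd
ddddddddd
ddddddddd
dddd^dddd
dddAddddd
dddAAdddd
ddddddddd
ddddddddd
gen 6: ddddddddd
ddddddddd
ddddddddd
ddddA>ddd
dddAddddd
dddAAdddd
ddddddddd
ddddddddd
gen 7: ddddddddd
ddddddddd
ddddddddd
ddddAAddd
dddAdvddd
dddAAdddd
ddddddddd
ddddddddd
gen 8: ddddddddd
ddddddddd
ddddddddd
ddddAAddd
dddA<Addd
dddAAdddd
ddddddddd
ddddddddd
gen 9: ddddddddd
ddddddddd
ddddddddd
dddd^Addd
dddAAAddd
dddAAdddd
ddddddddd
ddddddddd
gen 10: ddddddddd
ddddddddd
ddddddddd
ddd<dAddd
dddAAAddd
dddAAdddd
ddddddddd
ddddddddd
gen 11: ddddddddd
ddddddddd
ddd^ddddd
dddAdAddd
dddAAAddd
dddAAdddd
ddddddddd
ddddddddd
gen 12: ddddddddd
ddddddddd
dddA>dddd
dddAdAddd
dddAAAddd
dddAAdddd
ddddddddd
ddddddddd
gen 13: ddddddddd
ddddddddd
dddAAdddd
dddAvAddd
dddAAAddd
dddAAdddd
ddddddddd
ddddddddd
gen 14: ddddddddd
ddddddddd
dddAAdddd
ddd<AAddd
dddAAAddd
dddAAdddd
ddddddddd
ddddddddd
gen 15: ddddddddd
ddddddddd
dddAAdddd
ddddAAddd
dddvAAddd
dddAAdddd
ddddddddd
ddddddddd
gen 16: ddddddddd
ddddddddd
dddAAdddd
ddddAAddd
dddd>Addd
dddAAdddd
ddddddddd
ddddddddd
gen 17: ddddddddd
ddddddddd
dddAAdddd
dddd^Addd
dddddAddd
dddAAdddd
ddddddddd
ddddddddd
gen 18: ddddddddd
ddddddddd
dddAAdddd
ddd<dAddd
dddddAddd
dddAAdddd
ddddddddd
ddddddddd
gen 19: ddddddddd
ddddddddd
ddd^Adddd
dddAdAddd
dddddAddd
dddAAdddd
ddddddddd
ddddddddd
gen 20: ddddddddd
ddddddddd
dd<dAdddd
dddAdAddd
dddddAddd
dddAAdddd
ddddddddd
ddddddddd
gen 21: ddddddddd
dd^dddddd
ddAdAdddd
dddAdAddd
dddddAddd
dddAAdddd
ddddddddd
ddddddddd
gen 22: ddddddddd
ddA>ddddd
ddAdAdddd
dddAdAddd
dddddAddd
dddAAdddd
ddddddddd
ddddddddd
gen 23: ddddddddd
ddAAddddd
ddAvAdddd
dddAdAddd
dddddAddd
dddAAdddd
ddddddddd
ddddddddd
gen 24: ddddddddd
ddAAddddd
dd<AAdddd
dddAdAddd
dddddAddd
dddAAdddd
ddddddddd
ddddddddd
gen 25: ddddddddd
ddAAddddd
dddAAdddd
ddvAdAddd
dddddAddd
dddAAdddd
ddddddddd
ddddddddd
gen 26: ddddddddd
ddAAddddd
dddAAdddd
d<AAdAddd
dddddAddd
dddAAdddd
ddddddddd
ddddddddd
gen 27: ddddddddd
ddAAddddd
d^dAAdddd
dAAAdAddd
dddddAddd
dddAAdddd
ddddddddd
ddddddddd
gen 28: ddddddddd
ddAAddddd
dA>AAdddd
dAAAdAddd
dddddAddd
dddAAdddd
ddddddddd
ddddddddd
gen 29: ddddddddd
ddAAddddd
dAAAAdddd
dAvAdAddd
dddddAddd
dddAAdddd
ddddddddd
ddddddddd
gen 30: ddddddddd
ddAAddddd
dAAAAdddd
dAd>dAddd
dddddAddd
dddAAdddd
ddddddddd
ddddddddd
gen 31: ddddddddd
ddAAddddd
dAA^Adddd
dAdddAddd
dddddAddd
dddAAdddd
ddddddddd
ddddddddd
gen 32: ddddddddd
ddAAddddd
dA<dAdddd
dAdddAddd
dddddAddd
dddAAdddd
ddddddddd
ddddddddd

2,2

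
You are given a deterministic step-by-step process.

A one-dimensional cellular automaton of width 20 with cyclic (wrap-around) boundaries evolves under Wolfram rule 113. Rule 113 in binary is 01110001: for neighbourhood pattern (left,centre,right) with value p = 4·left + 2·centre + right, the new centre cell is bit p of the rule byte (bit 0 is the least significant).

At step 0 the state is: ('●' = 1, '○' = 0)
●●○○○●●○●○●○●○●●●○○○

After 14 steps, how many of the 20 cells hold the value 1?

t=0: ●●○○○●●○●○●○●○●●●○○○
t=1: ○●●●○○●●○●○●○●○○●●●○
t=2: ○○○●●○○●●○●○●○●○○○●●
t=3: ●●○○●●○○●●○●○●○●●○○●
t=4: ○●●○○●●○○●●○●○●○●●○○
t=5: ○○●●○○●●○○●●○●○●○●●●
t=6: ●○○●●○○●●○○●●○●○●○○●
t=7: ●●○○●●○○●●○○●●○●○●○○
t=8: ○●●○○●●○○●●○○●●○●○●○
t=9: ○○●●○○●●○○●●○○●●○●○●
t=10: ●○○●●○○●●○○●●○○●●○●○
t=11: ○●○○●●○○●●○○●●○○●●○●
t=12: ●○●○○●●○○●●○○●●○○●●○
t=13: ○●○●○○●●○○●●○○●●○○●●
t=14: ●○●○●○○●●○○●●○○●●○○●

10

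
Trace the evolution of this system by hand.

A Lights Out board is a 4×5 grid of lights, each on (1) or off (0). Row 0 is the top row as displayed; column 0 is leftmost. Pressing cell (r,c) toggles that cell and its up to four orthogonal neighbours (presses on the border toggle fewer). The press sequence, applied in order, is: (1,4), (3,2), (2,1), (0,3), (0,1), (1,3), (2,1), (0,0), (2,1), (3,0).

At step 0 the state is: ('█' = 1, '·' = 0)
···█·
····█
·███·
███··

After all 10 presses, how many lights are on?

8

k=0  ···█·
····█
·███·
███··
k=1  ···██
···█·
·████
███··
k=2  ···██
···█·
·█·██
█··█·
k=3  ···██
·█·█·
█·███
██·█·
k=4  ··█··
·█···
█·███
██·█·
k=5  ██···
·····
█·███
██·█·
k=6  ██·█·
··███
█·█·█
██·█·
k=7  ██·█·
·████
·█··█
█··█·
k=8  ···█·
█████
·█··█
█··█·
k=9  ···█·
█·███
█·█·█
██·█·
k=10  ···█·
█·███
··█·█
···█·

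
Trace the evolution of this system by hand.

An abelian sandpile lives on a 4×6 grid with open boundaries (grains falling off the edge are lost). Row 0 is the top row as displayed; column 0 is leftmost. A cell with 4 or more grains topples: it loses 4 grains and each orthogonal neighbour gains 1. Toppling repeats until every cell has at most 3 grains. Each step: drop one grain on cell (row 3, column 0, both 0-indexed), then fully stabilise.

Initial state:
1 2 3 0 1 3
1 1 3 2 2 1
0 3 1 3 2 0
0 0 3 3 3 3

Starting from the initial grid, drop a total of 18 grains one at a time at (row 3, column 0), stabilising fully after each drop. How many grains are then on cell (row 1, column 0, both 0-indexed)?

t=0: 1 2 3 0 1 3
1 1 3 2 2 1
0 3 1 3 2 0
0 0 3 3 3 3
t=1: 1 2 3 0 1 3
1 1 3 2 2 1
0 3 1 3 2 0
1 0 3 3 3 3
t=2: 1 2 3 0 1 3
1 1 3 2 2 1
0 3 1 3 2 0
2 0 3 3 3 3
t=3: 1 2 3 0 1 3
1 1 3 2 2 1
0 3 1 3 2 0
3 0 3 3 3 3
t=4: 1 2 3 0 1 3
1 1 3 2 2 1
1 3 1 3 2 0
0 1 3 3 3 3
t=5: 1 2 3 0 1 3
1 1 3 2 2 1
1 3 1 3 2 0
1 1 3 3 3 3
t=6: 1 2 3 0 1 3
1 1 3 2 2 1
1 3 1 3 2 0
2 1 3 3 3 3
t=7: 1 2 3 0 1 3
1 1 3 2 2 1
1 3 1 3 2 0
3 1 3 3 3 3
t=8: 1 2 3 0 1 3
1 1 3 2 2 1
2 3 1 3 2 0
0 2 3 3 3 3
t=9: 1 2 3 0 1 3
1 1 3 2 2 1
2 3 1 3 2 0
1 2 3 3 3 3
t=10: 1 2 3 0 1 3
1 1 3 2 2 1
2 3 1 3 2 0
2 2 3 3 3 3
t=11: 1 2 3 0 1 3
1 1 3 2 2 1
2 3 1 3 2 0
3 2 3 3 3 3
t=12: 1 2 3 0 1 3
1 1 3 2 2 1
3 3 1 3 2 0
0 3 3 3 3 3
t=13: 1 2 3 0 1 3
1 1 3 2 2 1
3 3 1 3 2 0
1 3 3 3 3 3
t=14: 1 2 3 0 1 3
1 1 3 2 2 1
3 3 1 3 2 0
2 3 3 3 3 3
t=15: 1 2 3 0 1 3
1 1 3 2 2 1
3 3 1 3 2 0
3 3 3 3 3 3
t=16: 1 3 0 2 2 3
2 3 2 1 0 2
1 2 1 3 1 2
2 2 2 2 2 0
t=17: 1 3 0 2 2 3
2 3 2 1 0 2
1 2 1 3 1 2
3 2 2 2 2 0
t=18: 1 3 0 2 2 3
2 3 2 1 0 2
2 2 1 3 1 2
0 3 2 2 2 0

2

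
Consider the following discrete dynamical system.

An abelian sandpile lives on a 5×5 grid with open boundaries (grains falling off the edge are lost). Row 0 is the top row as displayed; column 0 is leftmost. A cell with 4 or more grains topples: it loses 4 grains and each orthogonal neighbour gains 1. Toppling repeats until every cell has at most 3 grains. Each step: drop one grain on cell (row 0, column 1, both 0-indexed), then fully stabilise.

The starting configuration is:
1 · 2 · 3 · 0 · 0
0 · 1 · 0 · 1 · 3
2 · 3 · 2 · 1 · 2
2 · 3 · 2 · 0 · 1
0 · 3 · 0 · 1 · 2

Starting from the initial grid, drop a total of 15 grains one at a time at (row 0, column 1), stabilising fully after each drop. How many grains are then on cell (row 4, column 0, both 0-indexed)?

k=0  1 · 2 · 3 · 0 · 0
0 · 1 · 0 · 1 · 3
2 · 3 · 2 · 1 · 2
2 · 3 · 2 · 0 · 1
0 · 3 · 0 · 1 · 2
k=1  1 · 3 · 3 · 0 · 0
0 · 1 · 0 · 1 · 3
2 · 3 · 2 · 1 · 2
2 · 3 · 2 · 0 · 1
0 · 3 · 0 · 1 · 2
k=2  2 · 1 · 0 · 1 · 0
0 · 2 · 1 · 1 · 3
2 · 3 · 2 · 1 · 2
2 · 3 · 2 · 0 · 1
0 · 3 · 0 · 1 · 2
k=3  2 · 2 · 0 · 1 · 0
0 · 2 · 1 · 1 · 3
2 · 3 · 2 · 1 · 2
2 · 3 · 2 · 0 · 1
0 · 3 · 0 · 1 · 2
k=4  2 · 3 · 0 · 1 · 0
0 · 2 · 1 · 1 · 3
2 · 3 · 2 · 1 · 2
2 · 3 · 2 · 0 · 1
0 · 3 · 0 · 1 · 2
k=5  3 · 0 · 1 · 1 · 0
0 · 3 · 1 · 1 · 3
2 · 3 · 2 · 1 · 2
2 · 3 · 2 · 0 · 1
0 · 3 · 0 · 1 · 2
k=6  3 · 1 · 1 · 1 · 0
0 · 3 · 1 · 1 · 3
2 · 3 · 2 · 1 · 2
2 · 3 · 2 · 0 · 1
0 · 3 · 0 · 1 · 2
k=7  3 · 2 · 1 · 1 · 0
0 · 3 · 1 · 1 · 3
2 · 3 · 2 · 1 · 2
2 · 3 · 2 · 0 · 1
0 · 3 · 0 · 1 · 2
k=8  3 · 3 · 1 · 1 · 0
0 · 3 · 1 · 1 · 3
2 · 3 · 2 · 1 · 2
2 · 3 · 2 · 0 · 1
0 · 3 · 0 · 1 · 2
k=9  0 · 2 · 2 · 1 · 0
2 · 1 · 2 · 1 · 3
3 · 1 · 3 · 1 · 2
3 · 1 · 3 · 0 · 1
1 · 0 · 1 · 1 · 2
k=10  0 · 3 · 2 · 1 · 0
2 · 1 · 2 · 1 · 3
3 · 1 · 3 · 1 · 2
3 · 1 · 3 · 0 · 1
1 · 0 · 1 · 1 · 2
k=11  1 · 0 · 3 · 1 · 0
2 · 2 · 2 · 1 · 3
3 · 1 · 3 · 1 · 2
3 · 1 · 3 · 0 · 1
1 · 0 · 1 · 1 · 2
k=12  1 · 1 · 3 · 1 · 0
2 · 2 · 2 · 1 · 3
3 · 1 · 3 · 1 · 2
3 · 1 · 3 · 0 · 1
1 · 0 · 1 · 1 · 2
k=13  1 · 2 · 3 · 1 · 0
2 · 2 · 2 · 1 · 3
3 · 1 · 3 · 1 · 2
3 · 1 · 3 · 0 · 1
1 · 0 · 1 · 1 · 2
k=14  1 · 3 · 3 · 1 · 0
2 · 2 · 2 · 1 · 3
3 · 1 · 3 · 1 · 2
3 · 1 · 3 · 0 · 1
1 · 0 · 1 · 1 · 2
k=15  2 · 1 · 0 · 2 · 0
2 · 3 · 3 · 1 · 3
3 · 1 · 3 · 1 · 2
3 · 1 · 3 · 0 · 1
1 · 0 · 1 · 1 · 2

1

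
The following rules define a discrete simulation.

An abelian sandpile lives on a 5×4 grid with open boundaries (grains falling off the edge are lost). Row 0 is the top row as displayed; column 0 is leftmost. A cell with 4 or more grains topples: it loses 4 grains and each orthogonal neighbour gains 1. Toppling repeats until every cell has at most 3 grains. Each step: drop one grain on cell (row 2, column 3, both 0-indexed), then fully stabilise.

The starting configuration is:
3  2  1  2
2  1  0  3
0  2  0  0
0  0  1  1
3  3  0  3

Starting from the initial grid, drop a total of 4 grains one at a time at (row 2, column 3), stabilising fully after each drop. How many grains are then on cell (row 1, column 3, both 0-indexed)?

0

gen 0: 3  2  1  2
2  1  0  3
0  2  0  0
0  0  1  1
3  3  0  3
gen 1: 3  2  1  2
2  1  0  3
0  2  0  1
0  0  1  1
3  3  0  3
gen 2: 3  2  1  2
2  1  0  3
0  2  0  2
0  0  1  1
3  3  0  3
gen 3: 3  2  1  2
2  1  0  3
0  2  0  3
0  0  1  1
3  3  0  3
gen 4: 3  2  1  3
2  1  1  0
0  2  1  1
0  0  1  2
3  3  0  3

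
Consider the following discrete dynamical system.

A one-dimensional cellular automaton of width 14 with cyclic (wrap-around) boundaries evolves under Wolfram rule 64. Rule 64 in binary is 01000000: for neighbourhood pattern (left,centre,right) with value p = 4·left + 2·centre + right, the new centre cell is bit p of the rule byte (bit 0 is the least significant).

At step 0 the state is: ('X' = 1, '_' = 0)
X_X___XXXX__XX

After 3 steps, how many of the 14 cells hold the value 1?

0

k=0  X_X___XXXX__XX
k=1  X________X____
k=2  ______________
k=3  ______________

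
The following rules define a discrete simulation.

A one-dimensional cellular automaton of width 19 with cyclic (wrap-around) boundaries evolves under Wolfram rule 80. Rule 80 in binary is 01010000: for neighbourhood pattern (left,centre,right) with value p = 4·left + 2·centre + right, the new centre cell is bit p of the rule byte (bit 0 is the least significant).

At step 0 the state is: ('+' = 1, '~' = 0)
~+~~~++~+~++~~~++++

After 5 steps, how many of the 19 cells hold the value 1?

gen 0: ~+~~~++~+~++~~~++++
gen 1: ~~+~~~+~~~~++~~~~~+
gen 2: +~~+~~~+~~~~++~~~~~
gen 3: ~+~~+~~~+~~~~++~~~~
gen 4: ~~+~~+~~~+~~~~++~~~
gen 5: ~~~+~~+~~~+~~~~++~~

5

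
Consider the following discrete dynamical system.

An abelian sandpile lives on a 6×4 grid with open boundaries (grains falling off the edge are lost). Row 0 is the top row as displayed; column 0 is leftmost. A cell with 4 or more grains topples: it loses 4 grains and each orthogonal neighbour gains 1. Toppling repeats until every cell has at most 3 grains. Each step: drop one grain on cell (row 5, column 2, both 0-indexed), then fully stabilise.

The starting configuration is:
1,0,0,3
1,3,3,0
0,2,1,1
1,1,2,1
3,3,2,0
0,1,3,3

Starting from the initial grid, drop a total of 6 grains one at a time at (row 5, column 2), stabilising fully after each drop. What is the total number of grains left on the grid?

34

[0] 1,0,0,3
1,3,3,0
0,2,1,1
1,1,2,1
3,3,2,0
0,1,3,3
[1] 1,0,0,3
1,3,3,0
0,2,1,1
1,1,2,1
3,3,3,1
0,2,1,0
[2] 1,0,0,3
1,3,3,0
0,2,1,1
1,1,2,1
3,3,3,1
0,2,2,0
[3] 1,0,0,3
1,3,3,0
0,2,1,1
1,1,2,1
3,3,3,1
0,2,3,0
[4] 1,0,0,3
1,3,3,0
0,2,1,1
2,2,3,1
0,2,1,2
2,0,2,1
[5] 1,0,0,3
1,3,3,0
0,2,1,1
2,2,3,1
0,2,1,2
2,0,3,1
[6] 1,0,0,3
1,3,3,0
0,2,1,1
2,2,3,1
0,2,2,2
2,1,0,2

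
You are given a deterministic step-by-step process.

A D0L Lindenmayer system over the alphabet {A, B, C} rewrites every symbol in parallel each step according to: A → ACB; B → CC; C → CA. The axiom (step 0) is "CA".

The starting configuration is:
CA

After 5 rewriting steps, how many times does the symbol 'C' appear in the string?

76

gen 0: CA
gen 1: CAACB
gen 2: CAACBACBCACC
gen 3: CAACBACBCACCACBCACCCAACBCACA
gen 4: CAACBACBCACCACBCACCCAACBCACAACBCACCCAACBCACACAACBACBCACCCAACBCAACB
gen 5: CAACBACBCACCACBCACCCAACBCACAACBCACCCAACBCACACAACBACBCACCCA…BCAACBCAACBACBCACCACBCACCCAACBCACACAACBACBCACCCAACBACBCACC  (len 156)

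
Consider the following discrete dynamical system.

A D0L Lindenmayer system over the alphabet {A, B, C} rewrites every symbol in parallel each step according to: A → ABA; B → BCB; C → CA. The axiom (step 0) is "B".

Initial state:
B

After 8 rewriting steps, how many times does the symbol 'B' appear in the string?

step 0: B
step 1: BCB
step 2: BCBCABCB
step 3: BCBCABCBCAABABCBCABCB
step 4: BCBCABCBCAABABCBCABCBCAABAABABCBABABCBCABCBCAABABCBCABCB
step 5: BCBCABCBCAABABCBCABCBCAABAABABCBABABCBCABCBCAABABCBCABCBCA…BABCBCABCBCAABABCBCABCBCAABAABABCBABABCBCABCBCAABABCBCABCB  (len 152)
step 6: BCBCABCBCAABABCBCABCBCAABAABABCBABABCBCABCBCAABABCBCABCBCA…BABCBCABCBCAABABCBCABCBCAABAABABCBABABCBCABCBCAABABCBCABCB  (len 417)
step 7: BCBCABCBCAABABCBCABCBCAABAABABCBABABCBCABCBCAABABCBCABCBCA…BABCBCABCBCAABABCBCABCBCAABAABABCBABABCBCABCBCAABABCBCABCB  (len 1149)
step 8: BCBCABCBCAABABCBCABCBCAABAABABCBABABCBCABCBCAABABCBCABCBCA…BABCBCABCBCAABABCBCABCBCAABAABABCBABABCBCABCBCAABABCBCABCB  (len 3169)

1362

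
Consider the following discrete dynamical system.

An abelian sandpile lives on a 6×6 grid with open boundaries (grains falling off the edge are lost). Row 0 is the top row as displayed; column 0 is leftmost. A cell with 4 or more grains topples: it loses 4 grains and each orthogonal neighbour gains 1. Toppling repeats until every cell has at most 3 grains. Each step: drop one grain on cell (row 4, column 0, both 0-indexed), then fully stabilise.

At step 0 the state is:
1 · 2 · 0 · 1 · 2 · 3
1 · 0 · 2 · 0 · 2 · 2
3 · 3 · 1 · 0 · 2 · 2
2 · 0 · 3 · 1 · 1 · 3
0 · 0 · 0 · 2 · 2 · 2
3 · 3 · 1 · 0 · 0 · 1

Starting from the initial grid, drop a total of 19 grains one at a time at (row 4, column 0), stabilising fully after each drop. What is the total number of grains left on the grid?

gen 0: 1 · 2 · 0 · 1 · 2 · 3
1 · 0 · 2 · 0 · 2 · 2
3 · 3 · 1 · 0 · 2 · 2
2 · 0 · 3 · 1 · 1 · 3
0 · 0 · 0 · 2 · 2 · 2
3 · 3 · 1 · 0 · 0 · 1
gen 1: 1 · 2 · 0 · 1 · 2 · 3
1 · 0 · 2 · 0 · 2 · 2
3 · 3 · 1 · 0 · 2 · 2
2 · 0 · 3 · 1 · 1 · 3
1 · 0 · 0 · 2 · 2 · 2
3 · 3 · 1 · 0 · 0 · 1
gen 2: 1 · 2 · 0 · 1 · 2 · 3
1 · 0 · 2 · 0 · 2 · 2
3 · 3 · 1 · 0 · 2 · 2
2 · 0 · 3 · 1 · 1 · 3
2 · 0 · 0 · 2 · 2 · 2
3 · 3 · 1 · 0 · 0 · 1
gen 3: 1 · 2 · 0 · 1 · 2 · 3
1 · 0 · 2 · 0 · 2 · 2
3 · 3 · 1 · 0 · 2 · 2
2 · 0 · 3 · 1 · 1 · 3
3 · 0 · 0 · 2 · 2 · 2
3 · 3 · 1 · 0 · 0 · 1
gen 4: 1 · 2 · 0 · 1 · 2 · 3
1 · 0 · 2 · 0 · 2 · 2
3 · 3 · 1 · 0 · 2 · 2
3 · 0 · 3 · 1 · 1 · 3
1 · 2 · 0 · 2 · 2 · 2
1 · 0 · 2 · 0 · 0 · 1
gen 5: 1 · 2 · 0 · 1 · 2 · 3
1 · 0 · 2 · 0 · 2 · 2
3 · 3 · 1 · 0 · 2 · 2
3 · 0 · 3 · 1 · 1 · 3
2 · 2 · 0 · 2 · 2 · 2
1 · 0 · 2 · 0 · 0 · 1
gen 6: 1 · 2 · 0 · 1 · 2 · 3
1 · 0 · 2 · 0 · 2 · 2
3 · 3 · 1 · 0 · 2 · 2
3 · 0 · 3 · 1 · 1 · 3
3 · 2 · 0 · 2 · 2 · 2
1 · 0 · 2 · 0 · 0 · 1
gen 7: 1 · 2 · 0 · 1 · 2 · 3
2 · 1 · 2 · 0 · 2 · 2
1 · 0 · 2 · 0 · 2 · 2
1 · 2 · 3 · 1 · 1 · 3
1 · 3 · 0 · 2 · 2 · 2
2 · 0 · 2 · 0 · 0 · 1
gen 8: 1 · 2 · 0 · 1 · 2 · 3
2 · 1 · 2 · 0 · 2 · 2
1 · 0 · 2 · 0 · 2 · 2
1 · 2 · 3 · 1 · 1 · 3
2 · 3 · 0 · 2 · 2 · 2
2 · 0 · 2 · 0 · 0 · 1
gen 9: 1 · 2 · 0 · 1 · 2 · 3
2 · 1 · 2 · 0 · 2 · 2
1 · 0 · 2 · 0 · 2 · 2
1 · 2 · 3 · 1 · 1 · 3
3 · 3 · 0 · 2 · 2 · 2
2 · 0 · 2 · 0 · 0 · 1
gen 10: 1 · 2 · 0 · 1 · 2 · 3
2 · 1 · 2 · 0 · 2 · 2
1 · 0 · 2 · 0 · 2 · 2
2 · 3 · 3 · 1 · 1 · 3
1 · 0 · 1 · 2 · 2 · 2
3 · 1 · 2 · 0 · 0 · 1
gen 11: 1 · 2 · 0 · 1 · 2 · 3
2 · 1 · 2 · 0 · 2 · 2
1 · 0 · 2 · 0 · 2 · 2
2 · 3 · 3 · 1 · 1 · 3
2 · 0 · 1 · 2 · 2 · 2
3 · 1 · 2 · 0 · 0 · 1
gen 12: 1 · 2 · 0 · 1 · 2 · 3
2 · 1 · 2 · 0 · 2 · 2
1 · 0 · 2 · 0 · 2 · 2
2 · 3 · 3 · 1 · 1 · 3
3 · 0 · 1 · 2 · 2 · 2
3 · 1 · 2 · 0 · 0 · 1
gen 13: 1 · 2 · 0 · 1 · 2 · 3
2 · 1 · 2 · 0 · 2 · 2
1 · 0 · 2 · 0 · 2 · 2
3 · 3 · 3 · 1 · 1 · 3
1 · 1 · 1 · 2 · 2 · 2
0 · 2 · 2 · 0 · 0 · 1
gen 14: 1 · 2 · 0 · 1 · 2 · 3
2 · 1 · 2 · 0 · 2 · 2
1 · 0 · 2 · 0 · 2 · 2
3 · 3 · 3 · 1 · 1 · 3
2 · 1 · 1 · 2 · 2 · 2
0 · 2 · 2 · 0 · 0 · 1
gen 15: 1 · 2 · 0 · 1 · 2 · 3
2 · 1 · 2 · 0 · 2 · 2
1 · 0 · 2 · 0 · 2 · 2
3 · 3 · 3 · 1 · 1 · 3
3 · 1 · 1 · 2 · 2 · 2
0 · 2 · 2 · 0 · 0 · 1
gen 16: 1 · 2 · 0 · 1 · 2 · 3
2 · 1 · 2 · 0 · 2 · 2
2 · 1 · 3 · 0 · 2 · 2
1 · 1 · 0 · 2 · 1 · 3
1 · 3 · 2 · 2 · 2 · 2
1 · 2 · 2 · 0 · 0 · 1
gen 17: 1 · 2 · 0 · 1 · 2 · 3
2 · 1 · 2 · 0 · 2 · 2
2 · 1 · 3 · 0 · 2 · 2
1 · 1 · 0 · 2 · 1 · 3
2 · 3 · 2 · 2 · 2 · 2
1 · 2 · 2 · 0 · 0 · 1
gen 18: 1 · 2 · 0 · 1 · 2 · 3
2 · 1 · 2 · 0 · 2 · 2
2 · 1 · 3 · 0 · 2 · 2
1 · 1 · 0 · 2 · 1 · 3
3 · 3 · 2 · 2 · 2 · 2
1 · 2 · 2 · 0 · 0 · 1
gen 19: 1 · 2 · 0 · 1 · 2 · 3
2 · 1 · 2 · 0 · 2 · 2
2 · 1 · 3 · 0 · 2 · 2
2 · 2 · 0 · 2 · 1 · 3
1 · 0 · 3 · 2 · 2 · 2
2 · 3 · 2 · 0 · 0 · 1

56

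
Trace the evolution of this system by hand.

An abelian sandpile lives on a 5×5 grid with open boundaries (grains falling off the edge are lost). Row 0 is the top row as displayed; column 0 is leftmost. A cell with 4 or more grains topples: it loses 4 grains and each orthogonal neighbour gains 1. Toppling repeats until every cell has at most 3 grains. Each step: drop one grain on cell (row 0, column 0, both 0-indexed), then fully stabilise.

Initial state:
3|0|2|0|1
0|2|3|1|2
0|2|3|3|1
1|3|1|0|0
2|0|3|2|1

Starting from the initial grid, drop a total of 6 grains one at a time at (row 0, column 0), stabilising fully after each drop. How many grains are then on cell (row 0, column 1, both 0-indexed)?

gen 0: 3|0|2|0|1
0|2|3|1|2
0|2|3|3|1
1|3|1|0|0
2|0|3|2|1
gen 1: 0|1|2|0|1
1|2|3|1|2
0|2|3|3|1
1|3|1|0|0
2|0|3|2|1
gen 2: 1|1|2|0|1
1|2|3|1|2
0|2|3|3|1
1|3|1|0|0
2|0|3|2|1
gen 3: 2|1|2|0|1
1|2|3|1|2
0|2|3|3|1
1|3|1|0|0
2|0|3|2|1
gen 4: 3|1|2|0|1
1|2|3|1|2
0|2|3|3|1
1|3|1|0|0
2|0|3|2|1
gen 5: 0|2|2|0|1
2|2|3|1|2
0|2|3|3|1
1|3|1|0|0
2|0|3|2|1
gen 6: 1|2|2|0|1
2|2|3|1|2
0|2|3|3|1
1|3|1|0|0
2|0|3|2|1

2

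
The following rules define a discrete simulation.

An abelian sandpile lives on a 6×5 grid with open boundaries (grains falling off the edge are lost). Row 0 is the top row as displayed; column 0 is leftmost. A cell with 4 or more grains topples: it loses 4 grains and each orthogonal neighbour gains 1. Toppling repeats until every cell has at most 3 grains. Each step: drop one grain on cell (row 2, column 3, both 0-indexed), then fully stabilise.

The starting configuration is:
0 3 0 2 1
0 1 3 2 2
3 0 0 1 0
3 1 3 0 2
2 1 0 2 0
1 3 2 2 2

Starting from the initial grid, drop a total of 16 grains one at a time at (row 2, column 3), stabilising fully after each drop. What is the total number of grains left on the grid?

54

k=0  0 3 0 2 1
0 1 3 2 2
3 0 0 1 0
3 1 3 0 2
2 1 0 2 0
1 3 2 2 2
k=1  0 3 0 2 1
0 1 3 2 2
3 0 0 2 0
3 1 3 0 2
2 1 0 2 0
1 3 2 2 2
k=2  0 3 0 2 1
0 1 3 2 2
3 0 0 3 0
3 1 3 0 2
2 1 0 2 0
1 3 2 2 2
k=3  0 3 0 2 1
0 1 3 3 2
3 0 1 0 1
3 1 3 1 2
2 1 0 2 0
1 3 2 2 2
k=4  0 3 0 2 1
0 1 3 3 2
3 0 1 1 1
3 1 3 1 2
2 1 0 2 0
1 3 2 2 2
k=5  0 3 0 2 1
0 1 3 3 2
3 0 1 2 1
3 1 3 1 2
2 1 0 2 0
1 3 2 2 2
k=6  0 3 0 2 1
0 1 3 3 2
3 0 1 3 1
3 1 3 1 2
2 1 0 2 0
1 3 2 2 2
k=7  0 3 1 3 1
0 2 0 1 3
3 0 3 1 2
3 1 3 2 2
2 1 0 2 0
1 3 2 2 2
k=8  0 3 1 3 1
0 2 0 1 3
3 0 3 2 2
3 1 3 2 2
2 1 0 2 0
1 3 2 2 2
k=9  0 3 1 3 1
0 2 0 1 3
3 0 3 3 2
3 1 3 2 2
2 1 0 2 0
1 3 2 2 2
k=10  0 3 1 3 1
0 2 1 2 3
3 1 1 2 3
3 2 1 0 3
2 1 1 3 0
1 3 2 2 2
k=11  0 3 1 3 1
0 2 1 2 3
3 1 1 3 3
3 2 1 0 3
2 1 1 3 0
1 3 2 2 2
k=12  0 3 2 0 3
0 2 2 1 1
3 1 2 2 2
3 2 1 2 0
2 1 1 3 1
1 3 2 2 2
k=13  0 3 2 0 3
0 2 2 1 1
3 1 2 3 2
3 2 1 2 0
2 1 1 3 1
1 3 2 2 2
k=14  0 3 2 0 3
0 2 2 2 1
3 1 3 0 3
3 2 1 3 0
2 1 1 3 1
1 3 2 2 2
k=15  0 3 2 0 3
0 2 2 2 1
3 1 3 1 3
3 2 1 3 0
2 1 1 3 1
1 3 2 2 2
k=16  0 3 2 0 3
0 2 2 2 1
3 1 3 2 3
3 2 1 3 0
2 1 1 3 1
1 3 2 2 2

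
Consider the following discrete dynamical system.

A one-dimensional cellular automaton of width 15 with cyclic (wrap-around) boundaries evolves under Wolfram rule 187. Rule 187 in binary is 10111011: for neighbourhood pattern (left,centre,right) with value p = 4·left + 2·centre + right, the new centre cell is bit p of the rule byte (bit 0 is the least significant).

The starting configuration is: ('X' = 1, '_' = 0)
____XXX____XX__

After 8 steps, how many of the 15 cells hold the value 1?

13

step 0: ____XXX____XX__
step 1: XXXXXX_XXXXX_XX
step 2: XXXXX_XXXXX_XXX
step 3: XXXX_XXXXX_XXXX
step 4: XXX_XXXXX_XXXXX
step 5: XX_XXXXX_XXXXXX
step 6: X_XXXXX_XXXXXXX
step 7: _XXXXX_XXXXXXXX
step 8: XXXXX_XXXXXXXX_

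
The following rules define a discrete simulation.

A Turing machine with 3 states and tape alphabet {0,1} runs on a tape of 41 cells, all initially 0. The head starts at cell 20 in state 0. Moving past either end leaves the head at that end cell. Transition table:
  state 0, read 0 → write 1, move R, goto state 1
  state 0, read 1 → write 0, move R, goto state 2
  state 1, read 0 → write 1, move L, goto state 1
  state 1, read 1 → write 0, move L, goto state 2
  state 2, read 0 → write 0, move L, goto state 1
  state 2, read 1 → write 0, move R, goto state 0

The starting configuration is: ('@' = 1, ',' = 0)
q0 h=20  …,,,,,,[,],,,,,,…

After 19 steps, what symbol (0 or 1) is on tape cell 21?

1

0) q0 h=20  …,,,,,,[,],,,,,,…
1) q1 h=21  …,,,,,@[,],,,,,,…
2) q1 h=20  …,,,,,,[@]@,,,,,…
3) q2 h=19  …,,,,,,[,],@,,,,…
4) q1 h=18  …,,,,,,[,],,@,,,…
5) q1 h=17  …,,,,,,[,]@,,@,,…
6) q1 h=16  …,,,,,,[,]@@,,@,…
7) q1 h=15  …,,,,,,[,]@@@,,@…
8) q1 h=14  …,,,,,,[,]@@@@,,…
9) q1 h=13  …,,,,,,[,]@@@@@,…
10) q1 h=12  …,,,,,,[,]@@@@@@…
11) q1 h=11  …,,,,,,[,]@@@@@@…
12) q1 h=10  …,,,,,,[,]@@@@@@…
13) q1 h= 9  …,,,,,,[,]@@@@@@…
14) q1 h= 8  …,,,,,,[,]@@@@@@…
15) q1 h= 7  …,,,,,,[,]@@@@@@…
16) q1 h= 6  |,,,,,,[,]@@@@@@…
17) q1 h= 5  |,,,,,[,]@@@@@@…
18) q1 h= 4  |,,,,[,]@@@@@@…
19) q1 h= 3  |,,,[,]@@@@@@…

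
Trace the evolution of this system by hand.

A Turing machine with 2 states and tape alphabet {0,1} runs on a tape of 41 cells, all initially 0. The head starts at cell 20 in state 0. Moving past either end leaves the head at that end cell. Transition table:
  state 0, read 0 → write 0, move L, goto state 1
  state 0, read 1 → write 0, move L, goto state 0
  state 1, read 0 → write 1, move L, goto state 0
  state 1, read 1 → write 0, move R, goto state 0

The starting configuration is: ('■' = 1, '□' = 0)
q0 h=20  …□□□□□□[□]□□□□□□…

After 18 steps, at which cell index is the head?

2

[0] q0 h=20  …□□□□□□[□]□□□□□□…
[1] q1 h=19  …□□□□□□[□]□□□□□□…
[2] q0 h=18  …□□□□□□[□]■□□□□□…
[3] q1 h=17  …□□□□□□[□]□■□□□□…
[4] q0 h=16  …□□□□□□[□]■□■□□□…
[5] q1 h=15  …□□□□□□[□]□■□■□□…
[6] q0 h=14  …□□□□□□[□]■□■□■□…
[7] q1 h=13  …□□□□□□[□]□■□■□■…
[8] q0 h=12  …□□□□□□[□]■□■□■□…
[9] q1 h=11  …□□□□□□[□]□■□■□■…
[10] q0 h=10  …□□□□□□[□]■□■□■□…
[11] q1 h= 9  …□□□□□□[□]□■□■□■…
[12] q0 h= 8  …□□□□□□[□]■□■□■□…
[13] q1 h= 7  …□□□□□□[□]□■□■□■…
[14] q0 h= 6  |□□□□□□[□]■□■□■□…
[15] q1 h= 5  |□□□□□[□]□■□■□■…
[16] q0 h= 4  |□□□□[□]■□■□■□…
[17] q1 h= 3  |□□□[□]□■□■□■…
[18] q0 h= 2  |□□[□]■□■□■□…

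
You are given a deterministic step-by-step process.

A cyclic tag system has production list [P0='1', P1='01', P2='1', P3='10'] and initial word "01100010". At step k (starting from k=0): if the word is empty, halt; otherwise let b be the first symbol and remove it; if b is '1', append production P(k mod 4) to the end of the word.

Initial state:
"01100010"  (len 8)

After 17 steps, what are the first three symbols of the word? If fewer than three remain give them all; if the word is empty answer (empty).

011

0) "01100010"  (len 8)
1) "1100010"  (len 7)
2) "10001001"  (len 8)
3) "00010011"  (len 8)
4) "0010011"  (len 7)
5) "010011"  (len 6)
6) "10011"  (len 5)
7) "00111"  (len 5)
8) "0111"  (len 4)
9) "111"  (len 3)
10) "1101"  (len 4)
11) "1011"  (len 4)
12) "01110"  (len 5)
13) "1110"  (len 4)
14) "11001"  (len 5)
15) "10011"  (len 5)
16) "001110"  (len 6)
17) "01110"  (len 5)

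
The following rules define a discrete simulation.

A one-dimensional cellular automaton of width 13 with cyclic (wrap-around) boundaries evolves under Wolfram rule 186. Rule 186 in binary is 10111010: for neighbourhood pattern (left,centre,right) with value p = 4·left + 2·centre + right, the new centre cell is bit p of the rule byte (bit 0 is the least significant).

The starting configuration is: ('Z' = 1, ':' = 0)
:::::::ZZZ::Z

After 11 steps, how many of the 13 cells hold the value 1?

[0] :::::::ZZZ::Z
[1] Z:::::ZZZ:ZZ:
[2] :Z:::ZZZ:ZZ:Z
[3] Z:Z:ZZZ:ZZ:Z:
[4] :Z:ZZZ:ZZ:Z:Z
[5] Z:ZZZ:ZZ:Z:Z:
[6] :ZZZ:ZZ:Z:Z:Z
[7] ZZZ:ZZ:Z:Z:Z:
[8] ZZ:ZZ:Z:Z:Z:Z
[9] Z:ZZ:Z:Z:Z:ZZ
[10] :ZZ:Z:Z:Z:ZZZ
[11] ZZ:Z:Z:Z:ZZZ:

8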